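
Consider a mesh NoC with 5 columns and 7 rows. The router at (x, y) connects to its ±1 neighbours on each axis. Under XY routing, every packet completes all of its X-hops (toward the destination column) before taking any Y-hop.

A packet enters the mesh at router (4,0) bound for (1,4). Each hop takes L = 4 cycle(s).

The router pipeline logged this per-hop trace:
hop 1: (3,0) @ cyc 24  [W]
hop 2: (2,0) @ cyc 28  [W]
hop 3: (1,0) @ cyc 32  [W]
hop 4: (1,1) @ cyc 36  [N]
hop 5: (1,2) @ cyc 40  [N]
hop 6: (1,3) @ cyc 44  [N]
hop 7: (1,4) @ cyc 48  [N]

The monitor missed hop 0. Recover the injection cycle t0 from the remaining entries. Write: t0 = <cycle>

t0 = 20

cyc[1] = 24 and cyc[k] = t0 + k·L for every k.
Therefore t0 = 24 − L = 20.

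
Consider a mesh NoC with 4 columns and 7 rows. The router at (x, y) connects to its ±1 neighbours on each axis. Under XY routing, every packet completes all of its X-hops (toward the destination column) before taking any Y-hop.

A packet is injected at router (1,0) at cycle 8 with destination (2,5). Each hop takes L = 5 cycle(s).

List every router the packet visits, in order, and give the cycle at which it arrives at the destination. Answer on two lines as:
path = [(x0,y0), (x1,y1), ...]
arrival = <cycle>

hop 0: (1,0) @ cyc 8
hop 1: (2,0) @ cyc 13  [E]
hop 2: (2,1) @ cyc 18  [N]
hop 3: (2,2) @ cyc 23  [N]
hop 4: (2,3) @ cyc 28  [N]
hop 5: (2,4) @ cyc 33  [N]
hop 6: (2,5) @ cyc 38  [N]

path = [(1,0), (2,0), (2,1), (2,2), (2,3), (2,4), (2,5)]
arrival = 38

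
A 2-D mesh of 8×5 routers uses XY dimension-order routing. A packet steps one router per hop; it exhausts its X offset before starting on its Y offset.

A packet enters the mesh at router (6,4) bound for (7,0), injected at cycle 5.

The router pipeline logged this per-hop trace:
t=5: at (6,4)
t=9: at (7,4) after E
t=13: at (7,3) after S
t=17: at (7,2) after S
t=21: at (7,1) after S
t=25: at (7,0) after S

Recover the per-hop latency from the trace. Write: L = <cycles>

From hop 0 (5) to hop 1 (9): +4 cycles.
That increment is L by definition: L = 4.

L = 4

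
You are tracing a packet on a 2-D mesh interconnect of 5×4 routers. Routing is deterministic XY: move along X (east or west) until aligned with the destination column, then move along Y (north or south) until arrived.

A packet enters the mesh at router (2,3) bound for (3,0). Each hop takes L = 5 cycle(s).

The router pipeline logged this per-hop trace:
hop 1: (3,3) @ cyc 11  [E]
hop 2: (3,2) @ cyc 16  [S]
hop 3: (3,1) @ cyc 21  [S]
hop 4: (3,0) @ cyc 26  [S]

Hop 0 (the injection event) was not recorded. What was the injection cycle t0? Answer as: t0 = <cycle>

t0 = 6

The first recorded entry is hop 1 at cycle 11.
Subtract one hop: t0 = 11 − 5 = 6.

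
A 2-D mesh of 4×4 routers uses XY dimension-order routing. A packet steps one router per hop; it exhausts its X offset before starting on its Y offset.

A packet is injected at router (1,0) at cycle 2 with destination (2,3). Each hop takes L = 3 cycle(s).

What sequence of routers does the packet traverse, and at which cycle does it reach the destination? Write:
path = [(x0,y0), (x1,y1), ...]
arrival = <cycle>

[0] x=1 y=0 t=2
[1] x=2 y=0 t=5 →E
[2] x=2 y=1 t=8 →N
[3] x=2 y=2 t=11 →N
[4] x=2 y=3 t=14 →N

path = [(1,0), (2,0), (2,1), (2,2), (2,3)]
arrival = 14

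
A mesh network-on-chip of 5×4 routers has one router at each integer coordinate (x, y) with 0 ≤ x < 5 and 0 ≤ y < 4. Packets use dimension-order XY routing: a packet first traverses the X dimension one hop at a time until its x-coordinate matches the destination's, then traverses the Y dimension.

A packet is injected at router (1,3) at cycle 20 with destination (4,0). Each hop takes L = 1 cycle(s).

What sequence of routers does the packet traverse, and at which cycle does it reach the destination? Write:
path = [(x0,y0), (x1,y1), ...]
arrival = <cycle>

path = [(1,3), (2,3), (3,3), (4,3), (4,2), (4,1), (4,0)]
arrival = 26

  0. router=(1,3) cycle=20 (inject)
  1. router=(2,3) cycle=21 dir=E
  2. router=(3,3) cycle=22 dir=E
  3. router=(4,3) cycle=23 dir=E
  4. router=(4,2) cycle=24 dir=S
  5. router=(4,1) cycle=25 dir=S
  6. router=(4,0) cycle=26 dir=S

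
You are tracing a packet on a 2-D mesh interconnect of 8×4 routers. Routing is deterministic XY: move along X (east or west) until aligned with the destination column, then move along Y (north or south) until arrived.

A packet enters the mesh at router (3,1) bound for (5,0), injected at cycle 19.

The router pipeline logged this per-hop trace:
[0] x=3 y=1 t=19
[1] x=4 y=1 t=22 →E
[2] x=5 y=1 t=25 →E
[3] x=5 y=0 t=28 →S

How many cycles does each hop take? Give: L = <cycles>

L = 3

cyc[1] − cyc[0] = 22 − 19 = 3.
Each hop adds L, hence L = 3.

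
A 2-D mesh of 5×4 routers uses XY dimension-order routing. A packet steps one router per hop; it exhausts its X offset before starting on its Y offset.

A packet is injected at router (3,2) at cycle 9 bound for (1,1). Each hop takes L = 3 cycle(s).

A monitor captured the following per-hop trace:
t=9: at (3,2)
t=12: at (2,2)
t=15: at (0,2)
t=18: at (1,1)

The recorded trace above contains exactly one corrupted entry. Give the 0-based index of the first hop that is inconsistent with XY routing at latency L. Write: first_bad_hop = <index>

  1: Δx=-1 Δy=+0 Δt=3 [ok]
  2: Δx=-2 Δy=+0 Δt=3 [BAD: non-unit step]

first_bad_hop = 2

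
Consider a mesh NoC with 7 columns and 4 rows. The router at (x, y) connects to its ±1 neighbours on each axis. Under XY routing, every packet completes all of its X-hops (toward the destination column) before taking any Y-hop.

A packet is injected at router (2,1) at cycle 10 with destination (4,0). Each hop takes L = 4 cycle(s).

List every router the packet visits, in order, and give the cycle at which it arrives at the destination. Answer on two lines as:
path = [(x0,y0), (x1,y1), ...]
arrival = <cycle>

path = [(2,1), (3,1), (4,1), (4,0)]
arrival = 22

src (2,1)  cyc=10
E→(3,1)  cyc=14
E→(4,1)  cyc=18
S→(4,0)  cyc=22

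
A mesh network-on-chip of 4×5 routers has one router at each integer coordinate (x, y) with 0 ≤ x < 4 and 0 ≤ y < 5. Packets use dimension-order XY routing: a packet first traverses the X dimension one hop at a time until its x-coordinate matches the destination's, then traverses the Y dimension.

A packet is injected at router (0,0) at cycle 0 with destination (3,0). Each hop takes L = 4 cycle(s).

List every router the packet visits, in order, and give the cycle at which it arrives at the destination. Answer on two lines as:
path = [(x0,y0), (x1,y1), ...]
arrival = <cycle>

hop 0: (0,0) @ cyc 0
hop 1: (1,0) @ cyc 4  [E]
hop 2: (2,0) @ cyc 8  [E]
hop 3: (3,0) @ cyc 12  [E]

path = [(0,0), (1,0), (2,0), (3,0)]
arrival = 12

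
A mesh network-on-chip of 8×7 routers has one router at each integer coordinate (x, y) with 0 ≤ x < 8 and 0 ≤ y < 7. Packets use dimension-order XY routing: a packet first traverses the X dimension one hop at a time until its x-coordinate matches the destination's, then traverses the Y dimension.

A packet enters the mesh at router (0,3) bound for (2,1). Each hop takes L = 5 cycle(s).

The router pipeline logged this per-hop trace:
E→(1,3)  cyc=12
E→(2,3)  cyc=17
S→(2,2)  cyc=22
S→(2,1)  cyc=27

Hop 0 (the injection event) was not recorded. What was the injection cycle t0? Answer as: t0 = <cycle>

At hop 1 the cycle is 12; in general cyc_k = t0 + kL.
Therefore t0 = 12 − L = 7.

t0 = 7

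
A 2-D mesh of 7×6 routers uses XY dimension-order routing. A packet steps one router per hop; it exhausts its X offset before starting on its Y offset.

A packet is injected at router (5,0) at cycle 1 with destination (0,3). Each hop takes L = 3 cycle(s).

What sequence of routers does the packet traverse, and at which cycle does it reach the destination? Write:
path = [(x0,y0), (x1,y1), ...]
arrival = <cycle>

path = [(5,0), (4,0), (3,0), (2,0), (1,0), (0,0), (0,1), (0,2), (0,3)]
arrival = 25

src (5,0)  cyc=1
W→(4,0)  cyc=4
W→(3,0)  cyc=7
W→(2,0)  cyc=10
W→(1,0)  cyc=13
W→(0,0)  cyc=16
N→(0,1)  cyc=19
N→(0,2)  cyc=22
N→(0,3)  cyc=25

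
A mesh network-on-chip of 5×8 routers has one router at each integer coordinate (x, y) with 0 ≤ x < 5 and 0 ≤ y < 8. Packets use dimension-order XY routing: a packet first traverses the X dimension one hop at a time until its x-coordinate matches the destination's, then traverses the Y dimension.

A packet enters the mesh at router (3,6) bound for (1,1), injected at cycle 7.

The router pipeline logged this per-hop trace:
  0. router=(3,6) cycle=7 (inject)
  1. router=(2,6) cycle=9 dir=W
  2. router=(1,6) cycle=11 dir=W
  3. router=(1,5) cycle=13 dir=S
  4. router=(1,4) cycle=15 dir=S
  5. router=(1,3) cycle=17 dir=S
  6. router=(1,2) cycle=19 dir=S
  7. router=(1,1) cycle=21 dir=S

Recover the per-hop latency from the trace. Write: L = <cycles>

From hop 0 (7) to hop 1 (9): +2 cycles.
Per-hop latency L = Δcyc = 2.

L = 2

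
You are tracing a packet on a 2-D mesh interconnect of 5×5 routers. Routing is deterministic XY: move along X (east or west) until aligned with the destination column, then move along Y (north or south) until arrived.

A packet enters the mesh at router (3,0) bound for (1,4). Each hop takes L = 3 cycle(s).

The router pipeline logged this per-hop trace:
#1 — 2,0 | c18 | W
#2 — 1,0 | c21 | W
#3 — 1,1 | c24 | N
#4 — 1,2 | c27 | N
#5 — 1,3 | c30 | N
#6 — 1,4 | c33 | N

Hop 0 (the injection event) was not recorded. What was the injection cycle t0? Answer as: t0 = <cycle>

At hop 1 the cycle is 18; in general cyc_k = t0 + kL.
So t0 = 18 − 1·3 = 15.

t0 = 15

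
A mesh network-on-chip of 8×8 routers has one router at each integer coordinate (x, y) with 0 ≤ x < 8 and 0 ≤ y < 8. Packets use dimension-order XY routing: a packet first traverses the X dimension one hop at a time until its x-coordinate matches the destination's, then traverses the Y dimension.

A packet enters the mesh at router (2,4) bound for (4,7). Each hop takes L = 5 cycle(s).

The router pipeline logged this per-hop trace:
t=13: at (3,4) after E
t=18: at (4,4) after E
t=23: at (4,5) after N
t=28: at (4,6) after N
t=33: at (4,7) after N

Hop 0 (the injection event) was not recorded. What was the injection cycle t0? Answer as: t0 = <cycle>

t0 = 8

At hop 1 the cycle is 13; in general cyc_k = t0 + kL.
Subtract one hop: t0 = 13 − 5 = 8.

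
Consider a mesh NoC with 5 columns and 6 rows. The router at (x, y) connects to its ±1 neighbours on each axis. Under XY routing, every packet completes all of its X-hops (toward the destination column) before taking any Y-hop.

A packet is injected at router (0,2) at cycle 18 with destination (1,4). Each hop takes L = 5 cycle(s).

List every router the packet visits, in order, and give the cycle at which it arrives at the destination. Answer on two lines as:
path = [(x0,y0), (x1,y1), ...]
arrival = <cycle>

path = [(0,2), (1,2), (1,3), (1,4)]
arrival = 33

#0 — 0,2 | c18
#1 — 1,2 | c23 | E
#2 — 1,3 | c28 | N
#3 — 1,4 | c33 | N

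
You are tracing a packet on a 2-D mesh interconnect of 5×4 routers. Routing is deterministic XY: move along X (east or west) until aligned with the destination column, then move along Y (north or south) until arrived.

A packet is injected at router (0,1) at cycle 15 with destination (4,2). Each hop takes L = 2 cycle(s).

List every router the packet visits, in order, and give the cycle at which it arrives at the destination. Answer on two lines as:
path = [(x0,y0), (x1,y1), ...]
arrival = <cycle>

path = [(0,1), (1,1), (2,1), (3,1), (4,1), (4,2)]
arrival = 25

  0. router=(0,1) cycle=15 (inject)
  1. router=(1,1) cycle=17 dir=E
  2. router=(2,1) cycle=19 dir=E
  3. router=(3,1) cycle=21 dir=E
  4. router=(4,1) cycle=23 dir=E
  5. router=(4,2) cycle=25 dir=N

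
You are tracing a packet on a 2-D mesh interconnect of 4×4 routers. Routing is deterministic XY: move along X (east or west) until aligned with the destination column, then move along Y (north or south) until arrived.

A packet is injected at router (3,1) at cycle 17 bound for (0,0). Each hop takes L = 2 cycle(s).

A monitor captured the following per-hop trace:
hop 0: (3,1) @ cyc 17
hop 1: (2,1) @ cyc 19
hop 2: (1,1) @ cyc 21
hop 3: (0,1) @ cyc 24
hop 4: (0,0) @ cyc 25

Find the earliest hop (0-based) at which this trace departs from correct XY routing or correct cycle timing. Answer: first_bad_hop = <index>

[1] (-1,+0) / 2c ⇒ ok
[2] (-1,+0) / 2c ⇒ ok
[3] (-1,+0) / 3c ⇒ BAD: Δcyc=3≠L

first_bad_hop = 3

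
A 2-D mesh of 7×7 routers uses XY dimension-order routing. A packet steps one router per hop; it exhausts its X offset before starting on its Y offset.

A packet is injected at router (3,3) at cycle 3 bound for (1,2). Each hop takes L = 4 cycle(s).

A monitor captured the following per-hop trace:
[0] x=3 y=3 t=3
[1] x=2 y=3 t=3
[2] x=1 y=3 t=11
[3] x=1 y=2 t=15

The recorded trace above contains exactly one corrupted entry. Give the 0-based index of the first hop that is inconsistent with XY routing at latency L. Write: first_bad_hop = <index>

first_bad_hop = 1

hop 1: step (-1,+0), +0 cyc — BAD: Δcyc=0≠L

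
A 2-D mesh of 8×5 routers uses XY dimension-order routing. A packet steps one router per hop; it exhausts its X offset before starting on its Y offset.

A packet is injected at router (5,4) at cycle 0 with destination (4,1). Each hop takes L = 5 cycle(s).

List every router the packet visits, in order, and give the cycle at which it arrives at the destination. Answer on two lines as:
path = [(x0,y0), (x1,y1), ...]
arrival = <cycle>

[0] x=5 y=4 t=0
[1] x=4 y=4 t=5 →W
[2] x=4 y=3 t=10 →S
[3] x=4 y=2 t=15 →S
[4] x=4 y=1 t=20 →S

path = [(5,4), (4,4), (4,3), (4,2), (4,1)]
arrival = 20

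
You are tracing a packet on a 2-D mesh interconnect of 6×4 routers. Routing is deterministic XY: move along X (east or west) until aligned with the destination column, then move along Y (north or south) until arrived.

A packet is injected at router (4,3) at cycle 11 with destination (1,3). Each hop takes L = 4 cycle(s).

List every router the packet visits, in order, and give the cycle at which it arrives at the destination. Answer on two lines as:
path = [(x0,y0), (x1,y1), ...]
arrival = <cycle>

path = [(4,3), (3,3), (2,3), (1,3)]
arrival = 23

[0] x=4 y=3 t=11
[1] x=3 y=3 t=15 →W
[2] x=2 y=3 t=19 →W
[3] x=1 y=3 t=23 →W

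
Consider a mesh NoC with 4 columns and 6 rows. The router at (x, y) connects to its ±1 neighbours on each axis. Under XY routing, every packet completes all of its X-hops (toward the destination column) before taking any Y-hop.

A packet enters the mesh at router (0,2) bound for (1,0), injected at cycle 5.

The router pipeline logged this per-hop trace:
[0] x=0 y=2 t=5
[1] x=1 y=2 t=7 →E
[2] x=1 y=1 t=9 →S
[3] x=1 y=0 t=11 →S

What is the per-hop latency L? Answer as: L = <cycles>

L = 2

Between hops 0 and 1 the cycle counter advances 7 − 5 = 2.
Per-hop latency L = Δcyc = 2.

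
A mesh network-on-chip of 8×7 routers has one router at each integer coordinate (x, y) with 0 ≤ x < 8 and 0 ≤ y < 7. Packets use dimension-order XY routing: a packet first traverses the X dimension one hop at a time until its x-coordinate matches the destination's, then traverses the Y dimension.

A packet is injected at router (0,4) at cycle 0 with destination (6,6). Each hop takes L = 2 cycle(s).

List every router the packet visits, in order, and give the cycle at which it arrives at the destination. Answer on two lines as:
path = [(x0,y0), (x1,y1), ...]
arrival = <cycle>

path = [(0,4), (1,4), (2,4), (3,4), (4,4), (5,4), (6,4), (6,5), (6,6)]
arrival = 16

  0. router=(0,4) cycle=0 (inject)
  1. router=(1,4) cycle=2 dir=E
  2. router=(2,4) cycle=4 dir=E
  3. router=(3,4) cycle=6 dir=E
  4. router=(4,4) cycle=8 dir=E
  5. router=(5,4) cycle=10 dir=E
  6. router=(6,4) cycle=12 dir=E
  7. router=(6,5) cycle=14 dir=N
  8. router=(6,6) cycle=16 dir=N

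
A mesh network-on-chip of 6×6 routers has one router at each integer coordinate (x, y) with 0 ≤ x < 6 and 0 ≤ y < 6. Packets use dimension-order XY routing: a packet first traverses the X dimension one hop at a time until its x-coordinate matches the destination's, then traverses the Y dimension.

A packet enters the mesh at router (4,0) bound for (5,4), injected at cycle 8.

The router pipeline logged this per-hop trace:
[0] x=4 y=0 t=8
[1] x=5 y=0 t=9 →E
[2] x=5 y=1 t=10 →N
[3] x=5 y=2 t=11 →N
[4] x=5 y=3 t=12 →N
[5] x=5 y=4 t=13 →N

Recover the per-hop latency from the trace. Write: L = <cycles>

Between hops 0 and 1 the cycle counter advances 9 − 8 = 1.
That increment is L by definition: L = 1.

L = 1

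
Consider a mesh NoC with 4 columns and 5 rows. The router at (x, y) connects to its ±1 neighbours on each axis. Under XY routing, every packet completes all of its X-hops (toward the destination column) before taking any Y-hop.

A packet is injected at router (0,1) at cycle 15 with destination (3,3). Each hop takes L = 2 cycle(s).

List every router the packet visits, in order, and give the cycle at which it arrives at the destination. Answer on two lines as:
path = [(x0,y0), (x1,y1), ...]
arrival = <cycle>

path = [(0,1), (1,1), (2,1), (3,1), (3,2), (3,3)]
arrival = 25

t=15: at (0,1)
t=17: at (1,1) after E
t=19: at (2,1) after E
t=21: at (3,1) after E
t=23: at (3,2) after N
t=25: at (3,3) after N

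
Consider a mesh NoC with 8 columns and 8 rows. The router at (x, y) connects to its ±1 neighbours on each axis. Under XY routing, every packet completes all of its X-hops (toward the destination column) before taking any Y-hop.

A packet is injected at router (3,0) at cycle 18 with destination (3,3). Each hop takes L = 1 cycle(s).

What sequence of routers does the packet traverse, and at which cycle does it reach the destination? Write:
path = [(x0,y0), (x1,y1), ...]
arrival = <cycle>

hop 0: (3,0) @ cyc 18
hop 1: (3,1) @ cyc 19  [N]
hop 2: (3,2) @ cyc 20  [N]
hop 3: (3,3) @ cyc 21  [N]

path = [(3,0), (3,1), (3,2), (3,3)]
arrival = 21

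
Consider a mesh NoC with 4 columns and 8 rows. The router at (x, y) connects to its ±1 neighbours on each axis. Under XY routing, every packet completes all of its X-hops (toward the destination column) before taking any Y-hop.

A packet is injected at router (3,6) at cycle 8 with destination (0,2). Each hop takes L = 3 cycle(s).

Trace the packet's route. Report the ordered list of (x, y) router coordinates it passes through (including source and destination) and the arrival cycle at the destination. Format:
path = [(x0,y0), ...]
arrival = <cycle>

hop 0: (3,6) @ cyc 8
hop 1: (2,6) @ cyc 11  [W]
hop 2: (1,6) @ cyc 14  [W]
hop 3: (0,6) @ cyc 17  [W]
hop 4: (0,5) @ cyc 20  [S]
hop 5: (0,4) @ cyc 23  [S]
hop 6: (0,3) @ cyc 26  [S]
hop 7: (0,2) @ cyc 29  [S]

path = [(3,6), (2,6), (1,6), (0,6), (0,5), (0,4), (0,3), (0,2)]
arrival = 29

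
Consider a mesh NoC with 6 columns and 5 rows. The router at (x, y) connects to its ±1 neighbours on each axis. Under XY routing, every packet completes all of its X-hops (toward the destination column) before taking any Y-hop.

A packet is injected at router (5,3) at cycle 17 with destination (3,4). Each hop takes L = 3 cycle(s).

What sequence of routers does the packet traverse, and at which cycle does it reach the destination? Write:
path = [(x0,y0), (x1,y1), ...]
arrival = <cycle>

#0 — 5,3 | c17
#1 — 4,3 | c20 | W
#2 — 3,3 | c23 | W
#3 — 3,4 | c26 | N

path = [(5,3), (4,3), (3,3), (3,4)]
arrival = 26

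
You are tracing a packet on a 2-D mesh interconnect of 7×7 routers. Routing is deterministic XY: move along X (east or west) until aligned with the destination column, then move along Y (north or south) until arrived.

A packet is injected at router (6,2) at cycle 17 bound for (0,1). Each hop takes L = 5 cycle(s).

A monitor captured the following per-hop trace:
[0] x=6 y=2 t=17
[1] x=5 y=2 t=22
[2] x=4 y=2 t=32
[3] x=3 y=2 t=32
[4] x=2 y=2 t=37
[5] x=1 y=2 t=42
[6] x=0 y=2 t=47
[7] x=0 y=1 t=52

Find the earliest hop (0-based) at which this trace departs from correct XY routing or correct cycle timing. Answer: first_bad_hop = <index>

hop 1: step (-1,+0), +5 cyc — ok
hop 2: step (-1,+0), +10 cyc — BAD: Δcyc=10≠L

first_bad_hop = 2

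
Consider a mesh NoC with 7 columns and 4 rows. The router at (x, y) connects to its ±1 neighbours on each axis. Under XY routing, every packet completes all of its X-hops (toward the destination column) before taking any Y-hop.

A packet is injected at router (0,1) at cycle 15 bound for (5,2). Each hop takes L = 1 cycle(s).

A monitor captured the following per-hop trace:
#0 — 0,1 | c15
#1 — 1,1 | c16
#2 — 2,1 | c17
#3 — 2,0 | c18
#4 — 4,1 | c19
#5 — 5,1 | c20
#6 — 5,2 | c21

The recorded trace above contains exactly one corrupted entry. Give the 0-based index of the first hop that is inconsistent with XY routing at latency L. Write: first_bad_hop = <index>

hop 1: step (+1,+0), +1 cyc — ok
hop 2: step (+1,+0), +1 cyc — ok
hop 3: step (+0,-1), +1 cyc — BAD: Y-move but x=2≠5

first_bad_hop = 3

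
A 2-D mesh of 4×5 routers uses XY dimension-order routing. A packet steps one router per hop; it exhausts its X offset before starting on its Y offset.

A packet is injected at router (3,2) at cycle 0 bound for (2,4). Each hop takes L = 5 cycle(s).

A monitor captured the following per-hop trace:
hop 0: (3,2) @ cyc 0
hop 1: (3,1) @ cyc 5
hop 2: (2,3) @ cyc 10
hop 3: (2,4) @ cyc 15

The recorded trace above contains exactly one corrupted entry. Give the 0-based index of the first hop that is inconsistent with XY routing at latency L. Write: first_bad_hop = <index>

first_bad_hop = 1

check 1→ d=(0,-1) cyc+5: BAD: Y-move but x=3≠2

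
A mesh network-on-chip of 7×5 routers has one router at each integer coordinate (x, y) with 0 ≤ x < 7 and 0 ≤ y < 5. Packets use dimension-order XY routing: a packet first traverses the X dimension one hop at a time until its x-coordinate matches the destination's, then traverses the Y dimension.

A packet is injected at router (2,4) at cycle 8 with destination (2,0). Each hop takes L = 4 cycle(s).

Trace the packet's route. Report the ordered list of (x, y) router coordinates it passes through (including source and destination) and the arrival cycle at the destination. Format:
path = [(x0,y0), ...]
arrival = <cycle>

#0 — 2,4 | c8
#1 — 2,3 | c12 | S
#2 — 2,2 | c16 | S
#3 — 2,1 | c20 | S
#4 — 2,0 | c24 | S

path = [(2,4), (2,3), (2,2), (2,1), (2,0)]
arrival = 24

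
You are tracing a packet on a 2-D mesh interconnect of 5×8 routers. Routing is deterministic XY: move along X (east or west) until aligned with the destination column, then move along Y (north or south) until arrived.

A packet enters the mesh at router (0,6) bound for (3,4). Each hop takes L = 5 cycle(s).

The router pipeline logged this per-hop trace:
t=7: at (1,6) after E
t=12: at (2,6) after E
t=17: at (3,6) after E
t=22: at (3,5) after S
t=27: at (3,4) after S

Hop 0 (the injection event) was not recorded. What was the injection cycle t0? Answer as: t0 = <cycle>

t0 = 2

Hop 1 reached at cycle 7; hop k is at t0 + k·L.
Therefore t0 = 7 − L = 2.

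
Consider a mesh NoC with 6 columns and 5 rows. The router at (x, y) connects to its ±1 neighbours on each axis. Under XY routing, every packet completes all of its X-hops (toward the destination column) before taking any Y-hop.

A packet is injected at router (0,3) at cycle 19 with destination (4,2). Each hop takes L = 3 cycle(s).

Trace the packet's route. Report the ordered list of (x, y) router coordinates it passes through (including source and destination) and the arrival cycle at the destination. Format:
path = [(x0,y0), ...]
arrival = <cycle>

path = [(0,3), (1,3), (2,3), (3,3), (4,3), (4,2)]
arrival = 34

src (0,3)  cyc=19
E→(1,3)  cyc=22
E→(2,3)  cyc=25
E→(3,3)  cyc=28
E→(4,3)  cyc=31
S→(4,2)  cyc=34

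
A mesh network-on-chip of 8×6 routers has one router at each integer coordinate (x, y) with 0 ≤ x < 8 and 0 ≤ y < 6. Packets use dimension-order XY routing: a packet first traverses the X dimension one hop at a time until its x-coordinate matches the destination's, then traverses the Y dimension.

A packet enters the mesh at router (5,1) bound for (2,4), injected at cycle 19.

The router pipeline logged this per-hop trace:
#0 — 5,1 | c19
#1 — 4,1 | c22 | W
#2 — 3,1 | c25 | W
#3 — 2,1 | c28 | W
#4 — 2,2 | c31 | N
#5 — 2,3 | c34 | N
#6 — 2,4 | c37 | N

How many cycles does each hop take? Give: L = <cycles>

cyc[1] − cyc[0] = 22 − 19 = 3.
Per-hop latency L = Δcyc = 3.

L = 3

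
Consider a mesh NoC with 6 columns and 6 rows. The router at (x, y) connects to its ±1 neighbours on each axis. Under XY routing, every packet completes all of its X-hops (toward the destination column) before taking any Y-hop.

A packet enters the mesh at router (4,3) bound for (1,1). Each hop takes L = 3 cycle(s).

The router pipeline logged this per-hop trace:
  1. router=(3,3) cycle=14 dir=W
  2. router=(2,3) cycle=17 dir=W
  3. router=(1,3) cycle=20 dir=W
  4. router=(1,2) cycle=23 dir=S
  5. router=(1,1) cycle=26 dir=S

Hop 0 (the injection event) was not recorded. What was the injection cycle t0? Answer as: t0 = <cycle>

cyc[1] = 14 and cyc[k] = t0 + k·L for every k.
Therefore t0 = 14 − L = 11.

t0 = 11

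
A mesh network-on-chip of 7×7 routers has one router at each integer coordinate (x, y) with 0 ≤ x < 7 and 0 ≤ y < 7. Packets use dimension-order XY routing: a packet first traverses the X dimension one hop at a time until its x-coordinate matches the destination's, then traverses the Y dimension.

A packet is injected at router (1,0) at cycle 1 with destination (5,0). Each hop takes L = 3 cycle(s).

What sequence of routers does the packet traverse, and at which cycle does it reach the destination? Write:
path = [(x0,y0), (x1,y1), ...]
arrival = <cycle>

src (1,0)  cyc=1
E→(2,0)  cyc=4
E→(3,0)  cyc=7
E→(4,0)  cyc=10
E→(5,0)  cyc=13

path = [(1,0), (2,0), (3,0), (4,0), (5,0)]
arrival = 13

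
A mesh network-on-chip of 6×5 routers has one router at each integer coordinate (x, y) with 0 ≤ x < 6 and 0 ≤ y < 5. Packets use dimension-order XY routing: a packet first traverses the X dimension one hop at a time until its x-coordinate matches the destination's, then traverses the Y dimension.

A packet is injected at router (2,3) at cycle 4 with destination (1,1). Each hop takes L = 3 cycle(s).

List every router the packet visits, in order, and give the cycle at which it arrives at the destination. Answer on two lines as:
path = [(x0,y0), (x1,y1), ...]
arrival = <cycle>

path = [(2,3), (1,3), (1,2), (1,1)]
arrival = 13

#0 — 2,3 | c4
#1 — 1,3 | c7 | W
#2 — 1,2 | c10 | S
#3 — 1,1 | c13 | S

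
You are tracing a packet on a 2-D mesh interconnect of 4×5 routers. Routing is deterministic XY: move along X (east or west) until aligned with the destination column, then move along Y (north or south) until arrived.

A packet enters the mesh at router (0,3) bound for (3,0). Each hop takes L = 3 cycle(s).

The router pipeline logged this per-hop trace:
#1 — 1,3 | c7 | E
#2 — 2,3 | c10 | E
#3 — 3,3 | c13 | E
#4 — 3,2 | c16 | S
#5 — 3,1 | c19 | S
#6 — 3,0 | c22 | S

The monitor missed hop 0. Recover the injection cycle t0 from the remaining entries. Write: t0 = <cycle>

At hop 1 the cycle is 7; in general cyc_k = t0 + kL.
Subtract one hop: t0 = 7 − 3 = 4.

t0 = 4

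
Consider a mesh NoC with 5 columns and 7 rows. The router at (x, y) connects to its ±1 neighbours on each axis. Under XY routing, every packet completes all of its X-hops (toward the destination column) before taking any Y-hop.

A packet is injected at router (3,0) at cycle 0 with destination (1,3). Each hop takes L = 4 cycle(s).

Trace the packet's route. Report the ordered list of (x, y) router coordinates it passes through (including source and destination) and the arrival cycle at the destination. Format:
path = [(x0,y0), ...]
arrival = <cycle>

hop 0: (3,0) @ cyc 0
hop 1: (2,0) @ cyc 4  [W]
hop 2: (1,0) @ cyc 8  [W]
hop 3: (1,1) @ cyc 12  [N]
hop 4: (1,2) @ cyc 16  [N]
hop 5: (1,3) @ cyc 20  [N]

path = [(3,0), (2,0), (1,0), (1,1), (1,2), (1,3)]
arrival = 20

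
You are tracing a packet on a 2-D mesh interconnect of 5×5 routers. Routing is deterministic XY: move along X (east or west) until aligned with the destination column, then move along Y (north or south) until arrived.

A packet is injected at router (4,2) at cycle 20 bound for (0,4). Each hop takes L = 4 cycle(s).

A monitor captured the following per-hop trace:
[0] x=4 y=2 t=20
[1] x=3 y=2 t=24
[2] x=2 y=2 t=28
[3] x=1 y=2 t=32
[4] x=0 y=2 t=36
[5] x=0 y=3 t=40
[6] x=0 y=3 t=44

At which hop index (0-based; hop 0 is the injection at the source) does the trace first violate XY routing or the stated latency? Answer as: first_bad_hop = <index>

hop 1: step (-1,+0), +4 cyc — ok
hop 2: step (-1,+0), +4 cyc — ok
hop 3: step (-1,+0), +4 cyc — ok
hop 4: step (-1,+0), +4 cyc — ok
hop 5: step (+0,+1), +4 cyc — ok
hop 6: step (+0,+0), +4 cyc — BAD: non-unit step

first_bad_hop = 6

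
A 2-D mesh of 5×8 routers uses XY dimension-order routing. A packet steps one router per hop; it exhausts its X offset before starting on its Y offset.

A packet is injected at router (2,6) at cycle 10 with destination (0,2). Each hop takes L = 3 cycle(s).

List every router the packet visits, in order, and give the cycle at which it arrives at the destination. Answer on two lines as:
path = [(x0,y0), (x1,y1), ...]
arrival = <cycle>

path = [(2,6), (1,6), (0,6), (0,5), (0,4), (0,3), (0,2)]
arrival = 28

t=10: at (2,6)
t=13: at (1,6) after W
t=16: at (0,6) after W
t=19: at (0,5) after S
t=22: at (0,4) after S
t=25: at (0,3) after S
t=28: at (0,2) after S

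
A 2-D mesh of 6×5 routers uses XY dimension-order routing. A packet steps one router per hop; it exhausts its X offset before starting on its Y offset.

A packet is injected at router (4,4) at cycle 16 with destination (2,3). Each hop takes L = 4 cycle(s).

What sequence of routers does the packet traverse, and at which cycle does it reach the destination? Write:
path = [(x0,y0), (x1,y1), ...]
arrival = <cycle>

path = [(4,4), (3,4), (2,4), (2,3)]
arrival = 28

t=16: at (4,4)
t=20: at (3,4) after W
t=24: at (2,4) after W
t=28: at (2,3) after S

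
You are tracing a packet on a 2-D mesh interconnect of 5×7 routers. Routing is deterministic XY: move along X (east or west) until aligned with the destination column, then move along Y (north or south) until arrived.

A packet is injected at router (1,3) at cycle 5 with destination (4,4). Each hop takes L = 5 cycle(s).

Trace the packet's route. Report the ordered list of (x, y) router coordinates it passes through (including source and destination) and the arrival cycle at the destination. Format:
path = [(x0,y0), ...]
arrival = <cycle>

path = [(1,3), (2,3), (3,3), (4,3), (4,4)]
arrival = 25

#0 — 1,3 | c5
#1 — 2,3 | c10 | E
#2 — 3,3 | c15 | E
#3 — 4,3 | c20 | E
#4 — 4,4 | c25 | N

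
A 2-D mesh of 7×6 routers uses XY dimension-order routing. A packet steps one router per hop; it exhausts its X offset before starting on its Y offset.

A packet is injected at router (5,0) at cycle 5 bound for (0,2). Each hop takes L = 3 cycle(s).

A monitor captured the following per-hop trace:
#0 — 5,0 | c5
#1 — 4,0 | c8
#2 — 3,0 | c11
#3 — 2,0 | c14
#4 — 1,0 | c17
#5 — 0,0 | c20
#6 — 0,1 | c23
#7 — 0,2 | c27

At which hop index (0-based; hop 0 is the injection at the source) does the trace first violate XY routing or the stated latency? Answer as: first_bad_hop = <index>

hop 1: step (-1,+0), +3 cyc — ok
hop 2: step (-1,+0), +3 cyc — ok
hop 3: step (-1,+0), +3 cyc — ok
hop 4: step (-1,+0), +3 cyc — ok
hop 5: step (-1,+0), +3 cyc — ok
hop 6: step (+0,+1), +3 cyc — ok
hop 7: step (+0,+1), +4 cyc — BAD: Δcyc=4≠L

first_bad_hop = 7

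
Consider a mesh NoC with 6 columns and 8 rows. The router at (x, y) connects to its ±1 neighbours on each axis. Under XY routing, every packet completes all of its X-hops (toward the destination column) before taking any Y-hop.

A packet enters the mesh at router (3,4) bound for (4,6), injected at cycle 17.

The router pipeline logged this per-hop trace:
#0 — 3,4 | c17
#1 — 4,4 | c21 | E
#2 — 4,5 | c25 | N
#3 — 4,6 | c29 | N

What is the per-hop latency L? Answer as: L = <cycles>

cyc[1] − cyc[0] = 21 − 17 = 4.
Per-hop latency L = Δcyc = 4.

L = 4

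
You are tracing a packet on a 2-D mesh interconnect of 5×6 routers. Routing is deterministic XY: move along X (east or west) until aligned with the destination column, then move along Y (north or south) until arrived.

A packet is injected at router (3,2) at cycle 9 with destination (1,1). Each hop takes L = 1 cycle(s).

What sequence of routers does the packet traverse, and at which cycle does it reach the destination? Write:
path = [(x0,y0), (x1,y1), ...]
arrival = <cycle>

  0. router=(3,2) cycle=9 (inject)
  1. router=(2,2) cycle=10 dir=W
  2. router=(1,2) cycle=11 dir=W
  3. router=(1,1) cycle=12 dir=S

path = [(3,2), (2,2), (1,2), (1,1)]
arrival = 12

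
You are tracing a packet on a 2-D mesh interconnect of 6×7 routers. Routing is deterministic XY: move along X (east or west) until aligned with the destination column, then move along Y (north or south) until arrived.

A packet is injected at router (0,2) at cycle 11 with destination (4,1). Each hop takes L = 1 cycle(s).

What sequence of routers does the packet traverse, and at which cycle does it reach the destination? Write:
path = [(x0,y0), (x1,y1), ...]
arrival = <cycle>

src (0,2)  cyc=11
E→(1,2)  cyc=12
E→(2,2)  cyc=13
E→(3,2)  cyc=14
E→(4,2)  cyc=15
S→(4,1)  cyc=16

path = [(0,2), (1,2), (2,2), (3,2), (4,2), (4,1)]
arrival = 16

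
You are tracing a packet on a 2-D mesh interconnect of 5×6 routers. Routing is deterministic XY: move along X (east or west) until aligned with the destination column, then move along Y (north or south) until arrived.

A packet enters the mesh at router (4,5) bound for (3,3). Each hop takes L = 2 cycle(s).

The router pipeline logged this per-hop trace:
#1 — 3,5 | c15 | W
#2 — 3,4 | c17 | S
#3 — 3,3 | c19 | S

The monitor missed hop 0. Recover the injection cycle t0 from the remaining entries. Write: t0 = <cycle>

t0 = 13

Hop 1 reached at cycle 15; hop k is at t0 + k·L.
Therefore t0 = 15 − L = 13.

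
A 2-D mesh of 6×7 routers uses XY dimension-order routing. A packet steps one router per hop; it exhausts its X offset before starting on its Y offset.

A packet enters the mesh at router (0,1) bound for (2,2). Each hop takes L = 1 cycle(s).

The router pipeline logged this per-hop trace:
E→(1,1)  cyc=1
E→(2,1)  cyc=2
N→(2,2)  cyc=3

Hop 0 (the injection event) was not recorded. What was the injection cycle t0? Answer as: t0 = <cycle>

Hop 1 reached at cycle 1; hop k is at t0 + k·L.
So t0 = 1 − 1·1 = 0.

t0 = 0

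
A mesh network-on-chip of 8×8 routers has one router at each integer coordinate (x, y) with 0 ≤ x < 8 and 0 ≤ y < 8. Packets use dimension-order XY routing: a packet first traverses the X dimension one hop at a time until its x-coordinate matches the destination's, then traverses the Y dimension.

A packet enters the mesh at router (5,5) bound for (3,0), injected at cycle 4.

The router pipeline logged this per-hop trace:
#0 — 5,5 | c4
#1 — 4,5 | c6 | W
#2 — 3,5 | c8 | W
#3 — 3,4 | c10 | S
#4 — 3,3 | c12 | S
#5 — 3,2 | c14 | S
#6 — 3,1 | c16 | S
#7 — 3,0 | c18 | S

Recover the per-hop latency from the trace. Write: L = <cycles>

L = 2

cyc[1] − cyc[0] = 6 − 4 = 2.
One hop costs L cycles, so L = 2.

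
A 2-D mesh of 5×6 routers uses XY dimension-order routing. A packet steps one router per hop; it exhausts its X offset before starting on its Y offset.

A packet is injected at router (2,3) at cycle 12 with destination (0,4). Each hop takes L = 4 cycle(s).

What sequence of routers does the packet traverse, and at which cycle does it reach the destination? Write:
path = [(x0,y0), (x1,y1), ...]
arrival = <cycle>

src (2,3)  cyc=12
W→(1,3)  cyc=16
W→(0,3)  cyc=20
N→(0,4)  cyc=24

path = [(2,3), (1,3), (0,3), (0,4)]
arrival = 24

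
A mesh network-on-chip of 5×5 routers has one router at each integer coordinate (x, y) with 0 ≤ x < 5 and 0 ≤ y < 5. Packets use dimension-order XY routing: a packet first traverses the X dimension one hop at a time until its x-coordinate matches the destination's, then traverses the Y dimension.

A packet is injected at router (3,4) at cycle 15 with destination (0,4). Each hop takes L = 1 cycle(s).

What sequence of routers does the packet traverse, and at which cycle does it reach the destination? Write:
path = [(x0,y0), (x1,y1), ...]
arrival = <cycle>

path = [(3,4), (2,4), (1,4), (0,4)]
arrival = 18

hop 0: (3,4) @ cyc 15
hop 1: (2,4) @ cyc 16  [W]
hop 2: (1,4) @ cyc 17  [W]
hop 3: (0,4) @ cyc 18  [W]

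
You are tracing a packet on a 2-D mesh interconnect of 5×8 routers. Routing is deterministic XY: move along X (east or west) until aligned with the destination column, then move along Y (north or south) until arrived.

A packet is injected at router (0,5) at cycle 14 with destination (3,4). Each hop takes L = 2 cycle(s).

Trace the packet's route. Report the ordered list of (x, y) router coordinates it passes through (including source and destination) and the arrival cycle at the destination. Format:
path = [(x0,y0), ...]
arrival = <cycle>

path = [(0,5), (1,5), (2,5), (3,5), (3,4)]
arrival = 22

hop 0: (0,5) @ cyc 14
hop 1: (1,5) @ cyc 16  [E]
hop 2: (2,5) @ cyc 18  [E]
hop 3: (3,5) @ cyc 20  [E]
hop 4: (3,4) @ cyc 22  [S]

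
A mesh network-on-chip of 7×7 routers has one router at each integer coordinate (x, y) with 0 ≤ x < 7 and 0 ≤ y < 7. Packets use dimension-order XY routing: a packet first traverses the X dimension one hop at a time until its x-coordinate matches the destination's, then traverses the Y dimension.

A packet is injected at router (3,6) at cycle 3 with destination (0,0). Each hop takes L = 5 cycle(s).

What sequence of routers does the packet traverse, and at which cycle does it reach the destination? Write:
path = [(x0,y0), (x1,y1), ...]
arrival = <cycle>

#0 — 3,6 | c3
#1 — 2,6 | c8 | W
#2 — 1,6 | c13 | W
#3 — 0,6 | c18 | W
#4 — 0,5 | c23 | S
#5 — 0,4 | c28 | S
#6 — 0,3 | c33 | S
#7 — 0,2 | c38 | S
#8 — 0,1 | c43 | S
#9 — 0,0 | c48 | S

path = [(3,6), (2,6), (1,6), (0,6), (0,5), (0,4), (0,3), (0,2), (0,1), (0,0)]
arrival = 48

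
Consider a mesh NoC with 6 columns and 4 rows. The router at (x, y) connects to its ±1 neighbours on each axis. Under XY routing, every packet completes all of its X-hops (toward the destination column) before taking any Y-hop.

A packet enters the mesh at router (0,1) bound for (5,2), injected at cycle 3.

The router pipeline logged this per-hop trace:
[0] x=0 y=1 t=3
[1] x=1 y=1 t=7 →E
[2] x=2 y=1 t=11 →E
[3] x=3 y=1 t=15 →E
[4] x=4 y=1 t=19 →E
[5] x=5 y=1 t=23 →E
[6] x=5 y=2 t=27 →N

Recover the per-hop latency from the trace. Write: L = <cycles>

cyc[1] − cyc[0] = 7 − 3 = 4.
Per-hop latency L = Δcyc = 4.

L = 4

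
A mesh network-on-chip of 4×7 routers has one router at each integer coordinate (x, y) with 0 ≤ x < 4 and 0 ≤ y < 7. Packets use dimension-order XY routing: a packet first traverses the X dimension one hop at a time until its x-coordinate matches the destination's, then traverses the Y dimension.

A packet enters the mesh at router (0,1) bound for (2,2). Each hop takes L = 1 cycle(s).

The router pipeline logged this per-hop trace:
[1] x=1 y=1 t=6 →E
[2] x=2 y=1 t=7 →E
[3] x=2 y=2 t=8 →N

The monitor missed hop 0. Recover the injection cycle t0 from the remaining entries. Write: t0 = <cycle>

t0 = 5

The first recorded entry is hop 1 at cycle 6.
So t0 = 6 − 1·1 = 5.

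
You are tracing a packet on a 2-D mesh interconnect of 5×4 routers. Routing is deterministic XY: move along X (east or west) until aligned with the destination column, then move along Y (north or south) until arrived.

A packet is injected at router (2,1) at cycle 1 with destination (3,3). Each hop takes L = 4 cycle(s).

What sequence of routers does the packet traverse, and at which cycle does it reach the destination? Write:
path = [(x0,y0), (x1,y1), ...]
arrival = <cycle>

path = [(2,1), (3,1), (3,2), (3,3)]
arrival = 13

#0 — 2,1 | c1
#1 — 3,1 | c5 | E
#2 — 3,2 | c9 | N
#3 — 3,3 | c13 | N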